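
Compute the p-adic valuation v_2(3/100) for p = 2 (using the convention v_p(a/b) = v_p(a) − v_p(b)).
v_2(3/100) = -2

Factor powers of 2 from the numerator and denominator of the reduced fraction: 3 = 2^0 · 3 and 100 = 2^2 · 25. Apply v_p(a/b) = v_p(a) − v_p(b): v_2(3/100) = 0 − 2 = -2.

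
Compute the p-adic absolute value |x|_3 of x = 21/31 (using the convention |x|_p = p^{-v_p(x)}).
|21/31|_3 = 1/3

Step 1 — compute v_3(x) by factoring powers of 3 out of the numerator and denominator: v_3(21/31) = 1. Step 2 — apply |x|_p = p^{-v_p(x)} = 3^{-1} = 1/3.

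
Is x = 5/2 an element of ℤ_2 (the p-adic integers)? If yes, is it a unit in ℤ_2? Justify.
x ∉ ℤ_2 (v_2(x) = -1 < 0)

ℤ_2 = {x ∈ ℚ_2 : v_2(x) ≥ 0} and ℤ_2^× = {x ∈ ℤ_2 : v_2(x) = 0}. Here v_2(5/2) = v_2(num) − v_2(den) = -1; compare against these criteria.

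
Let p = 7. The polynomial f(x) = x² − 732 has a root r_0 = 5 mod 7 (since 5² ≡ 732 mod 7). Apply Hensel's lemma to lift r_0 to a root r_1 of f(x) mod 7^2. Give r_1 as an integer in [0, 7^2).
r_1 = 12 (mod 49)

Hensel's recurrence: r_{i+1} = r_i − f(r_i)·(f′(r_i))^{-1} mod 7^{i+2}, with f′(x) = 2x. Iterate:
  r_0 = 5 (mod 7)
  r_1 = 12 (mod 49)
Final: r_1 = 12, and one checks f(r_1) ≡ 0 mod 7^2.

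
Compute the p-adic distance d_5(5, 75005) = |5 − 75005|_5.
d_5(5, 75005) = 1/3125

Step 1 — x − y = 5 − 75005 = -75000. Step 2 — v_5(-75000) = 5 (factor: -75000 = −(5^5 · 24); the sign does not affect v_p). Step 3 — |x − y|_5 = 5^{-5} = 1/3125.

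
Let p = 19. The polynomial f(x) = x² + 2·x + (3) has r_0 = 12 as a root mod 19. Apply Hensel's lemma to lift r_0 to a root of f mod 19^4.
r_3 = 100294 (mod 130321)

Hensel: r_{i+1} = r_i − f(r_i)·(f′(r_i))^{-1} mod 19^{i+2}, f′(x) = 2x + 2. Iterate:
  r_0 = 12 (mod 19)
  r_1 = 297 (mod 361)
  r_2 = 4268 (mod 6859)
  r_3 = 100294 (mod 130321)
Final: r = 100294 satisfies f(r) ≡ 0 mod 19^4.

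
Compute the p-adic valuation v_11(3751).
v_11(3751) = 2

v_11(n) is the largest exponent k such that 11^k divides n. Factor out: 3751 = 11^2 · 31. (Sign doesn't affect v_p.) So v_11(3751) = 2.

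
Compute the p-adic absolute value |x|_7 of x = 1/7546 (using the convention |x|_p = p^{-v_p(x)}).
|1/7546|_7 = 343

Step 1 — compute v_7(x) by factoring powers of 7 out of the numerator and denominator: v_7(1/7546) = -3. Step 2 — apply |x|_p = p^{-v_p(x)} = 7^{3} = 343.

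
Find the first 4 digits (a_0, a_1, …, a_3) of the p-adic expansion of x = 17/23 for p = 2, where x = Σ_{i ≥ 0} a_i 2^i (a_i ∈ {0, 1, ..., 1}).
(a_0, …, a_3) = (1, 1, 1, 0)

v_2(17/23) = 0 (numerator and denominator both coprime to 2), so x ∈ ℤ_2^×. Compute digits iteratively via a_i = x_i mod 2, x_{i+1} = (x_i − a_i)/2, with x_0 = x:
  x_0 = 17/23;  a_0 = 1;  x_1 = (x_0 − 1)/2 = -3/23
  x_1 = -3/23;  a_1 = 1;  x_2 = (x_1 − 1)/2 = -13/23
  x_2 = -13/23;  a_2 = 1;  x_3 = (x_2 − 1)/2 = -18/23
  x_3 = -18/23;  a_3 = 0;  x_4 = (x_3 − 0)/2 = -9/23
Digits: (1, 1, 1, 0).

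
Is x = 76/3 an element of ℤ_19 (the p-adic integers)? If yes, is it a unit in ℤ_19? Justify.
x ∈ ℤ_19 but not a unit; v_19(x) = 1 > 0

ℤ_19 = {x ∈ ℚ_19 : v_19(x) ≥ 0} and ℤ_19^× = {x ∈ ℤ_19 : v_19(x) = 0}. Here v_19(76/3) = v_19(num) − v_19(den) = 1; compare against these criteria.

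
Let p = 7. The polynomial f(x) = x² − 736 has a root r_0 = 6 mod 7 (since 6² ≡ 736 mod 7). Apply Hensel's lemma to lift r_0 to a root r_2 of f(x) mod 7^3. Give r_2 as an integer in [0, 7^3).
r_2 = 146 (mod 343)

Hensel's recurrence: r_{i+1} = r_i − f(r_i)·(f′(r_i))^{-1} mod 7^{i+2}, with f′(x) = 2x. Iterate:
  r_0 = 6 (mod 7)
  r_1 = 48 (mod 49)
  r_2 = 146 (mod 343)
Final: r_2 = 146, and one checks f(r_2) ≡ 0 mod 7^3.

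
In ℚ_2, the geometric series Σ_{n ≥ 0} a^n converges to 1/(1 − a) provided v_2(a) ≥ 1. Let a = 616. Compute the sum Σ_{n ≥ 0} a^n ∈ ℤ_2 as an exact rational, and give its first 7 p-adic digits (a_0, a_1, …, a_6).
Σ a^n = 1/(1 − a) = -1/615;  first 7 digits = (1, 0, 0, 1, 0, 1, 0)

v_2(a) = 3 ≥ 1, so the series converges in ℤ_2 to 1/(1 − a) = 1/(1 − 616) = -1/615. Expand this rational in ℤ_2: compute digits iteratively via d_i = x_i mod 2, x_{i+1} = (x_i − d_i)/2. The first 7 digits are (1, 0, 0, 1, 0, 1, 0).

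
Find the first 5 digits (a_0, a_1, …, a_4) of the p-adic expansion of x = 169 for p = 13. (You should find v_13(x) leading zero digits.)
(a_0, …, a_4) = (0, 0, 1, 0, 0)

v_13(169) = 2, so a_0 = ... = a_1 = 0. Factor out: x = 13^2 · u with u = 1 a unit in ℤ_13. Expand u iteratively via a_{v+i} = u_i mod 13, u_{i+1} = (u_i − a_{v+i})/13:
  u_0 = 1;  a_2 = 1;  u_1 = (u_0 − 1)/13 = 0
  u_1 = 0;  a_3 = 0;  u_2 = (u_1 − 0)/13 = 0
  u_2 = 0;  a_4 = 0;  u_3 = (u_2 − 0)/13 = 0
Digits: (0, 0, 1, 0, 0).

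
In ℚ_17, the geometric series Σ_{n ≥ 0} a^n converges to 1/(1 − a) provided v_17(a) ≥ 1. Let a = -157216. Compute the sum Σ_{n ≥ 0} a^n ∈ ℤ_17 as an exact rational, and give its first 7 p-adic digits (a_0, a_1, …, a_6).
Σ a^n = 1/(1 − a) = 1/157217;  first 7 digits = (1, 0, 0, 2, 15, 16, 3)

v_17(a) = 3 ≥ 1, so the series converges in ℤ_17 to 1/(1 − a) = 1/(1 − (-157216)) = 1/157217. Expand this rational in ℤ_17: compute digits iteratively via d_i = x_i mod 17, x_{i+1} = (x_i − d_i)/17. The first 7 digits are (1, 0, 0, 2, 15, 16, 3).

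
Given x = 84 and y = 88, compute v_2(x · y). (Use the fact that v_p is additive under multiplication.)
v_2(7392) = 5

v_p(x) = 2 (factor: 84 = 2^2 · 21); v_p(y) = 3 (factor: 88 = 2^3 · 11). Additivity: v_p(xy) = v_p(x) + v_p(y) = 2 + 3 = 5. (Direct check: xy = 7392 = 2^5 · (231).)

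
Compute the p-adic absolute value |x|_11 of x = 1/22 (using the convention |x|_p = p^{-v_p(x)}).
|1/22|_11 = 11

Step 1 — compute v_11(x) by factoring powers of 11 out of the numerator and denominator: v_11(1/22) = -1. Step 2 — apply |x|_p = p^{-v_p(x)} = 11^{1} = 11.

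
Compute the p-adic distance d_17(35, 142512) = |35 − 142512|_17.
d_17(35, 142512) = 1/4913

Step 1 — x − y = 35 − 142512 = -142477. Step 2 — v_17(-142477) = 3 (factor: -142477 = −(17^3 · 29); the sign does not affect v_p). Step 3 — |x − y|_17 = 17^{-3} = 1/4913.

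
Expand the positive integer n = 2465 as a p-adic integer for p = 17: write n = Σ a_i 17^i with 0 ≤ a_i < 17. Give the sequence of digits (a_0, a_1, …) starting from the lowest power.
(a_0, a_1, …) = (0, 9, 8)

Repeated division by 17 gives the digits low-to-high: 2465 = 9·17^1 + 8·17^2. Digit sequence: (0, 9, 8).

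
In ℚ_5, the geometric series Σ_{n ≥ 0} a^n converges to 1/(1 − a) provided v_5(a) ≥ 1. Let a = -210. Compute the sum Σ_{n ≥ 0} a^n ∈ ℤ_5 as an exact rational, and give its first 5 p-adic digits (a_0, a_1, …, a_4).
Σ a^n = 1/(1 − a) = 1/211;  first 5 digits = (1, 3, 0, 3, 3)

v_5(a) = 1 ≥ 1, so the series converges in ℤ_5 to 1/(1 − a) = 1/(1 − (-210)) = 1/211. Expand this rational in ℤ_5: compute digits iteratively via d_i = x_i mod 5, x_{i+1} = (x_i − d_i)/5. The first 5 digits are (1, 3, 0, 3, 3).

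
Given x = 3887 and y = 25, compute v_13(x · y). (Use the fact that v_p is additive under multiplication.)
v_13(97175) = 2

v_p(x) = 2 (factor: 3887 = 13^2 · 23); v_p(y) = 0 (factor: 25 = 13^0 · 25). Additivity: v_p(xy) = v_p(x) + v_p(y) = 2 + 0 = 2. (Direct check: xy = 97175 = 13^2 · (575).)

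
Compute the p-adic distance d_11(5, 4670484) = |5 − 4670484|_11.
d_11(5, 4670484) = 1/161051

Step 1 — x − y = 5 − 4670484 = -4670479. Step 2 — v_11(-4670479) = 5 (factor: -4670479 = −(11^5 · 29); the sign does not affect v_p). Step 3 — |x − y|_11 = 11^{-5} = 1/161051.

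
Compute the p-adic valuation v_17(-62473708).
v_17(-62473708) = 5

v_17(n) is the largest exponent k such that 17^k divides n. Factor out: -62473708 = -17^5 · 44. (Sign doesn't affect v_p.) So v_17(-62473708) = 5.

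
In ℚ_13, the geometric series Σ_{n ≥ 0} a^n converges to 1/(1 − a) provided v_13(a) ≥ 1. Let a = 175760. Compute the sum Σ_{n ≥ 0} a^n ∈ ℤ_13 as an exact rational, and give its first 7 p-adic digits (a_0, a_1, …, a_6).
Σ a^n = 1/(1 − a) = -1/175759;  first 7 digits = (1, 0, 0, 2, 6, 0, 4)

v_13(a) = 3 ≥ 1, so the series converges in ℤ_13 to 1/(1 − a) = 1/(1 − 175760) = -1/175759. Expand this rational in ℤ_13: compute digits iteratively via d_i = x_i mod 13, x_{i+1} = (x_i − d_i)/13. The first 7 digits are (1, 0, 0, 2, 6, 0, 4).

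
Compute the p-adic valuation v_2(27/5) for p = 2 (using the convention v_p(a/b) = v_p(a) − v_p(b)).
v_2(27/5) = 0

Factor powers of 2 from the numerator and denominator of the reduced fraction: 27 = 2^0 · 27 and 5 = 2^0 · 5. Apply v_p(a/b) = v_p(a) − v_p(b): v_2(27/5) = 0 − 0 = 0.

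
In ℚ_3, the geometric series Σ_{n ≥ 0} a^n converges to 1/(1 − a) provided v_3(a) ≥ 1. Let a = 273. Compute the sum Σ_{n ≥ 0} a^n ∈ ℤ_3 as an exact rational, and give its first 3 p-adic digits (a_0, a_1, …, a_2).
Σ a^n = 1/(1 − a) = -1/272;  first 3 digits = (1, 1, 1)

v_3(a) = 1 ≥ 1, so the series converges in ℤ_3 to 1/(1 − a) = 1/(1 − 273) = -1/272. Expand this rational in ℤ_3: compute digits iteratively via d_i = x_i mod 3, x_{i+1} = (x_i − d_i)/3. The first 3 digits are (1, 1, 1).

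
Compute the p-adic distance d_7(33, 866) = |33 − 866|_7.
d_7(33, 866) = 1/49

Step 1 — x − y = 33 − 866 = -833. Step 2 — v_7(-833) = 2 (factor: -833 = −(7^2 · 17); the sign does not affect v_p). Step 3 — |x − y|_7 = 7^{-2} = 1/49.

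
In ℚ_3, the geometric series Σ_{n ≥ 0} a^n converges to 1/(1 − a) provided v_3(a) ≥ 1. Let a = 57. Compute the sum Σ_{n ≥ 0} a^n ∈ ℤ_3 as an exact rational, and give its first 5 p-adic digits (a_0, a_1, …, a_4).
Σ a^n = 1/(1 − a) = -1/56;  first 5 digits = (1, 1, 1, 0, 0)

v_3(a) = 1 ≥ 1, so the series converges in ℤ_3 to 1/(1 − a) = 1/(1 − 57) = -1/56. Expand this rational in ℤ_3: compute digits iteratively via d_i = x_i mod 3, x_{i+1} = (x_i − d_i)/3. The first 5 digits are (1, 1, 1, 0, 0).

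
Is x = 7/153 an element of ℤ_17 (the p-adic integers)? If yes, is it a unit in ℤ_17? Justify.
x ∉ ℤ_17 (v_17(x) = -1 < 0)

ℤ_17 = {x ∈ ℚ_17 : v_17(x) ≥ 0} and ℤ_17^× = {x ∈ ℤ_17 : v_17(x) = 0}. Here v_17(7/153) = v_17(num) − v_17(den) = -1; compare against these criteria.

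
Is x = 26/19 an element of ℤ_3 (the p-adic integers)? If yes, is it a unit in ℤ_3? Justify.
x ∈ ℤ_3^× (unit); v_3(x) = 0

ℤ_3 = {x ∈ ℚ_3 : v_3(x) ≥ 0} and ℤ_3^× = {x ∈ ℤ_3 : v_3(x) = 0}. Here v_3(26/19) = v_3(num) − v_3(den) = 0; compare against these criteria.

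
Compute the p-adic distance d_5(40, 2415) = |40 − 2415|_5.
d_5(40, 2415) = 1/125

Step 1 — x − y = 40 − 2415 = -2375. Step 2 — v_5(-2375) = 3 (factor: -2375 = −(5^3 · 19); the sign does not affect v_p). Step 3 — |x − y|_5 = 5^{-3} = 1/125.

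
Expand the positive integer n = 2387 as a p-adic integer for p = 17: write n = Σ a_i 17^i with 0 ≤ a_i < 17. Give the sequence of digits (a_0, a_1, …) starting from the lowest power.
(a_0, a_1, …) = (7, 4, 8)

Repeated division by 17 gives the digits low-to-high: 2387 = 7 + 4·17^1 + 8·17^2. Digit sequence: (7, 4, 8).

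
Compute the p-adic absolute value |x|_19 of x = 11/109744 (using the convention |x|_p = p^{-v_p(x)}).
|11/109744|_19 = 6859

Step 1 — compute v_19(x) by factoring powers of 19 out of the numerator and denominator: v_19(11/109744) = -3. Step 2 — apply |x|_p = p^{-v_p(x)} = 19^{3} = 6859.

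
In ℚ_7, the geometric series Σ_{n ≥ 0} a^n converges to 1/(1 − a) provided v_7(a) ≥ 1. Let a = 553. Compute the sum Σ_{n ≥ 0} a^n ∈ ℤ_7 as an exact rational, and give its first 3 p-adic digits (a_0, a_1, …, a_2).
Σ a^n = 1/(1 − a) = -1/552;  first 3 digits = (1, 2, 1)

v_7(a) = 1 ≥ 1, so the series converges in ℤ_7 to 1/(1 − a) = 1/(1 − 553) = -1/552. Expand this rational in ℤ_7: compute digits iteratively via d_i = x_i mod 7, x_{i+1} = (x_i − d_i)/7. The first 3 digits are (1, 2, 1).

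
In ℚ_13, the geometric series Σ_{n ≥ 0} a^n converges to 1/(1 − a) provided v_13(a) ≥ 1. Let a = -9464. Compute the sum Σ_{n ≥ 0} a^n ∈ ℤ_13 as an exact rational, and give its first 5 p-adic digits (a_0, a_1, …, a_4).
Σ a^n = 1/(1 − a) = 1/9465;  first 5 digits = (1, 0, 9, 8, 2)

v_13(a) = 2 ≥ 1, so the series converges in ℤ_13 to 1/(1 − a) = 1/(1 − (-9464)) = 1/9465. Expand this rational in ℤ_13: compute digits iteratively via d_i = x_i mod 13, x_{i+1} = (x_i − d_i)/13. The first 5 digits are (1, 0, 9, 8, 2).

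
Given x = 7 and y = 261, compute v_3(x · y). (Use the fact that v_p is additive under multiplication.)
v_3(1827) = 2

v_p(x) = 0 (factor: 7 = 3^0 · 7); v_p(y) = 2 (factor: 261 = 3^2 · 29). Additivity: v_p(xy) = v_p(x) + v_p(y) = 0 + 2 = 2. (Direct check: xy = 1827 = 3^2 · (203).)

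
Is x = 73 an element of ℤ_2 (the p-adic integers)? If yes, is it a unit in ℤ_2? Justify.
x ∈ ℤ_2^× (unit); v_2(x) = 0

ℤ_2 = {x ∈ ℚ_2 : v_2(x) ≥ 0} and ℤ_2^× = {x ∈ ℤ_2 : v_2(x) = 0}. Here v_2(73) = v_2(num) − v_2(den) = 0; compare against these criteria.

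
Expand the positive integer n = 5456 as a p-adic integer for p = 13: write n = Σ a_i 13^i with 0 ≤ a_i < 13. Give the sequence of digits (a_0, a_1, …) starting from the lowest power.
(a_0, a_1, …) = (9, 3, 6, 2)

Repeated division by 13 gives the digits low-to-high: 5456 = 9 + 3·13^1 + 6·13^2 + 2·13^3. Digit sequence: (9, 3, 6, 2).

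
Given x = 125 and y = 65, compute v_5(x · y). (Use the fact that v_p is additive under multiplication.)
v_5(8125) = 4

v_p(x) = 3 (factor: 125 = 5^3 · 1); v_p(y) = 1 (factor: 65 = 5^1 · 13). Additivity: v_p(xy) = v_p(x) + v_p(y) = 3 + 1 = 4. (Direct check: xy = 8125 = 5^4 · (13).)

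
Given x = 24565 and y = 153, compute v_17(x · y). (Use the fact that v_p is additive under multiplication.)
v_17(3758445) = 4

v_p(x) = 3 (factor: 24565 = 17^3 · 5); v_p(y) = 1 (factor: 153 = 17^1 · 9). Additivity: v_p(xy) = v_p(x) + v_p(y) = 3 + 1 = 4. (Direct check: xy = 3758445 = 17^4 · (45).)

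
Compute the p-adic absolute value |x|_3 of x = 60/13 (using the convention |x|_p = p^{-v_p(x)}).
|60/13|_3 = 1/3

Step 1 — compute v_3(x) by factoring powers of 3 out of the numerator and denominator: v_3(60/13) = 1. Step 2 — apply |x|_p = p^{-v_p(x)} = 3^{-1} = 1/3.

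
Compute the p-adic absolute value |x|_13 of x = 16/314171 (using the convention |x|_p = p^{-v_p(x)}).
|16/314171|_13 = 28561

Step 1 — compute v_13(x) by factoring powers of 13 out of the numerator and denominator: v_13(16/314171) = -4. Step 2 — apply |x|_p = p^{-v_p(x)} = 13^{4} = 28561.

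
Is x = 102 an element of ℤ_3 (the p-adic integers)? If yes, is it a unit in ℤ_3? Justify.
x ∈ ℤ_3 but not a unit; v_3(x) = 1 > 0

ℤ_3 = {x ∈ ℚ_3 : v_3(x) ≥ 0} and ℤ_3^× = {x ∈ ℤ_3 : v_3(x) = 0}. Here v_3(102) = v_3(num) − v_3(den) = 1; compare against these criteria.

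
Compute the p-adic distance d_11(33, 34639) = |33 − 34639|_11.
d_11(33, 34639) = 1/1331

Step 1 — x − y = 33 − 34639 = -34606. Step 2 — v_11(-34606) = 3 (factor: -34606 = −(11^3 · 26); the sign does not affect v_p). Step 3 — |x − y|_11 = 11^{-3} = 1/1331.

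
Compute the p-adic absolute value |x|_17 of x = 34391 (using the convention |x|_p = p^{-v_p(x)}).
|34391|_17 = 1/4913

Step 1 — compute v_17(x) by factoring powers of 17 out of the numerator and denominator: v_17(34391) = 3. Step 2 — apply |x|_p = p^{-v_p(x)} = 17^{-3} = 1/4913.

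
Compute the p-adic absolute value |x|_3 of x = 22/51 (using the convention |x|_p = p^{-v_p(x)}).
|22/51|_3 = 3

Step 1 — compute v_3(x) by factoring powers of 3 out of the numerator and denominator: v_3(22/51) = -1. Step 2 — apply |x|_p = p^{-v_p(x)} = 3^{1} = 3.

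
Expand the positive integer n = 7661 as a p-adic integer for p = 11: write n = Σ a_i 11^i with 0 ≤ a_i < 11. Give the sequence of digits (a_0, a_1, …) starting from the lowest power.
(a_0, a_1, …) = (5, 3, 8, 5)

Repeated division by 11 gives the digits low-to-high: 7661 = 5 + 3·11^1 + 8·11^2 + 5·11^3. Digit sequence: (5, 3, 8, 5).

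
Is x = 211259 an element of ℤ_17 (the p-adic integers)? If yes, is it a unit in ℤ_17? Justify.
x ∈ ℤ_17 but not a unit; v_17(x) = 3 > 0

ℤ_17 = {x ∈ ℚ_17 : v_17(x) ≥ 0} and ℤ_17^× = {x ∈ ℤ_17 : v_17(x) = 0}. Here v_17(211259) = v_17(num) − v_17(den) = 3; compare against these criteria.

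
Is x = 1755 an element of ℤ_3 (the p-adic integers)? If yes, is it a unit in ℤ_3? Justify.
x ∈ ℤ_3 but not a unit; v_3(x) = 3 > 0

ℤ_3 = {x ∈ ℚ_3 : v_3(x) ≥ 0} and ℤ_3^× = {x ∈ ℤ_3 : v_3(x) = 0}. Here v_3(1755) = v_3(num) − v_3(den) = 3; compare against these criteria.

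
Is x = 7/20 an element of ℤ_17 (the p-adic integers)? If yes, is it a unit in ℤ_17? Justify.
x ∈ ℤ_17^× (unit); v_17(x) = 0

ℤ_17 = {x ∈ ℚ_17 : v_17(x) ≥ 0} and ℤ_17^× = {x ∈ ℤ_17 : v_17(x) = 0}. Here v_17(7/20) = v_17(num) − v_17(den) = 0; compare against these criteria.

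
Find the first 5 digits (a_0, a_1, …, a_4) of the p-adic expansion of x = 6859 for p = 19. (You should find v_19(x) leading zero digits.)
(a_0, …, a_4) = (0, 0, 0, 1, 0)

v_19(6859) = 3, so a_0 = ... = a_2 = 0. Factor out: x = 19^3 · u with u = 1 a unit in ℤ_19. Expand u iteratively via a_{v+i} = u_i mod 19, u_{i+1} = (u_i − a_{v+i})/19:
  u_0 = 1;  a_3 = 1;  u_1 = (u_0 − 1)/19 = 0
  u_1 = 0;  a_4 = 0;  u_2 = (u_1 − 0)/19 = 0
Digits: (0, 0, 0, 1, 0).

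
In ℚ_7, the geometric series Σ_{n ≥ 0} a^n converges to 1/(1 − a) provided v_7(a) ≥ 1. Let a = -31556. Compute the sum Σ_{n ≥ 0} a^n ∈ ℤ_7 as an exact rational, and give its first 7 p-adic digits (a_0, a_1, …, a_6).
Σ a^n = 1/(1 − a) = 1/31557;  first 7 digits = (1, 0, 0, 6, 0, 5, 0)

v_7(a) = 3 ≥ 1, so the series converges in ℤ_7 to 1/(1 − a) = 1/(1 − (-31556)) = 1/31557. Expand this rational in ℤ_7: compute digits iteratively via d_i = x_i mod 7, x_{i+1} = (x_i − d_i)/7. The first 7 digits are (1, 0, 0, 6, 0, 5, 0).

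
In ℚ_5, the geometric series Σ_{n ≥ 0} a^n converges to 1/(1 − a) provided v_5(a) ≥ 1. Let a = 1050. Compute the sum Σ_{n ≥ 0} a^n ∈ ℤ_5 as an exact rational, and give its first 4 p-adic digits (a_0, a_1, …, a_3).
Σ a^n = 1/(1 − a) = -1/1049;  first 4 digits = (1, 0, 2, 3)

v_5(a) = 2 ≥ 1, so the series converges in ℤ_5 to 1/(1 − a) = 1/(1 − 1050) = -1/1049. Expand this rational in ℤ_5: compute digits iteratively via d_i = x_i mod 5, x_{i+1} = (x_i − d_i)/5. The first 4 digits are (1, 0, 2, 3).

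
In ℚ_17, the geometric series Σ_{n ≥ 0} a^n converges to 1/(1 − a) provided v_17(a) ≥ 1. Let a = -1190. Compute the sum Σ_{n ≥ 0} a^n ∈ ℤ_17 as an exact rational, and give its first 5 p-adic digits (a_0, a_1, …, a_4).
Σ a^n = 1/(1 − a) = 1/1191;  first 5 digits = (1, 15, 16, 7, 1)

v_17(a) = 1 ≥ 1, so the series converges in ℤ_17 to 1/(1 − a) = 1/(1 − (-1190)) = 1/1191. Expand this rational in ℤ_17: compute digits iteratively via d_i = x_i mod 17, x_{i+1} = (x_i − d_i)/17. The first 5 digits are (1, 15, 16, 7, 1).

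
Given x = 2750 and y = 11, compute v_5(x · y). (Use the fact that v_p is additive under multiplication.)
v_5(30250) = 3

v_p(x) = 3 (factor: 2750 = 5^3 · 22); v_p(y) = 0 (factor: 11 = 5^0 · 11). Additivity: v_p(xy) = v_p(x) + v_p(y) = 3 + 0 = 3. (Direct check: xy = 30250 = 5^3 · (242).)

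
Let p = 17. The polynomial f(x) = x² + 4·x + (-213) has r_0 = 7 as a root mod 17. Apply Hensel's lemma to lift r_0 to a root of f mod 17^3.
r_2 = 3900 (mod 4913)

Hensel: r_{i+1} = r_i − f(r_i)·(f′(r_i))^{-1} mod 17^{i+2}, f′(x) = 2x + 4. Iterate:
  r_0 = 7 (mod 17)
  r_1 = 143 (mod 289)
  r_2 = 3900 (mod 4913)
Final: r = 3900 satisfies f(r) ≡ 0 mod 17^3.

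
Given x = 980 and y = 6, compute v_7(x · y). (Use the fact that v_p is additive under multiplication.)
v_7(5880) = 2

v_p(x) = 2 (factor: 980 = 7^2 · 20); v_p(y) = 0 (factor: 6 = 7^0 · 6). Additivity: v_p(xy) = v_p(x) + v_p(y) = 2 + 0 = 2. (Direct check: xy = 5880 = 7^2 · (120).)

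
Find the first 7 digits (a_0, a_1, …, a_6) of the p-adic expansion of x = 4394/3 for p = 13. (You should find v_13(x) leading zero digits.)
(a_0, …, a_6) = (0, 0, 0, 5, 4, 4, 4)

v_13(4394/3) = 3, so a_0 = ... = a_2 = 0. Factor out: x = 13^3 · u with u = 2/3 a unit in ℤ_13. Expand u iteratively via a_{v+i} = u_i mod 13, u_{i+1} = (u_i − a_{v+i})/13:
  u_0 = 2/3;  a_3 = 5;  u_1 = (u_0 − 5)/13 = -1/3
  u_1 = -1/3;  a_4 = 4;  u_2 = (u_1 − 4)/13 = -1/3
  u_2 = -1/3;  a_5 = 4;  u_3 = (u_2 − 4)/13 = -1/3
  u_3 = -1/3;  a_6 = 4;  u_4 = (u_3 − 4)/13 = -1/3
Digits: (0, 0, 0, 5, 4, 4, 4).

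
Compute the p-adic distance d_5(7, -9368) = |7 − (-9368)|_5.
d_5(7, -9368) = 1/3125

Step 1 — x − y = 7 − (-9368) = 9375. Step 2 — v_5(9375) = 5 (factor: 9375 = (5^5 · 3); the sign does not affect v_p). Step 3 — |x − y|_5 = 5^{-5} = 1/3125.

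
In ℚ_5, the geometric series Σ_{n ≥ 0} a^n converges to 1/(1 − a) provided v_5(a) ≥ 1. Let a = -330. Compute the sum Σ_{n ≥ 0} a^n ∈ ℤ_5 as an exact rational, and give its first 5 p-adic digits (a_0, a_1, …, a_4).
Σ a^n = 1/(1 − a) = 1/331;  first 5 digits = (1, 4, 2, 2, 0)

v_5(a) = 1 ≥ 1, so the series converges in ℤ_5 to 1/(1 − a) = 1/(1 − (-330)) = 1/331. Expand this rational in ℤ_5: compute digits iteratively via d_i = x_i mod 5, x_{i+1} = (x_i − d_i)/5. The first 5 digits are (1, 4, 2, 2, 0).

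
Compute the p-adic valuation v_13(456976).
v_13(456976) = 4

v_13(n) is the largest exponent k such that 13^k divides n. Factor out: 456976 = 13^4 · 16. (Sign doesn't affect v_p.) So v_13(456976) = 4.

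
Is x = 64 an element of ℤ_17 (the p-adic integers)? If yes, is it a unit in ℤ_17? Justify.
x ∈ ℤ_17^× (unit); v_17(x) = 0

ℤ_17 = {x ∈ ℚ_17 : v_17(x) ≥ 0} and ℤ_17^× = {x ∈ ℤ_17 : v_17(x) = 0}. Here v_17(64) = v_17(num) − v_17(den) = 0; compare against these criteria.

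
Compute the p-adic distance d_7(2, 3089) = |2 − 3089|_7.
d_7(2, 3089) = 1/343

Step 1 — x − y = 2 − 3089 = -3087. Step 2 — v_7(-3087) = 3 (factor: -3087 = −(7^3 · 9); the sign does not affect v_p). Step 3 — |x − y|_7 = 7^{-3} = 1/343.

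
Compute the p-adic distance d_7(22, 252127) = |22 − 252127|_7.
d_7(22, 252127) = 1/16807

Step 1 — x − y = 22 − 252127 = -252105. Step 2 — v_7(-252105) = 5 (factor: -252105 = −(7^5 · 15); the sign does not affect v_p). Step 3 — |x − y|_7 = 7^{-5} = 1/16807.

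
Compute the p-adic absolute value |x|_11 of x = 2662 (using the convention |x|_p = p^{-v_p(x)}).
|2662|_11 = 1/1331

Step 1 — compute v_11(x) by factoring powers of 11 out of the numerator and denominator: v_11(2662) = 3. Step 2 — apply |x|_p = p^{-v_p(x)} = 11^{-3} = 1/1331.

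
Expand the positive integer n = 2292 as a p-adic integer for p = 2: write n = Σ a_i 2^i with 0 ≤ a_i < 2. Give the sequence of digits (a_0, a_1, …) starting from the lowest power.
(a_0, a_1, …) = (0, 0, 1, 0, 1, 1, 1, 1, 0, 0, 0, 1)

Repeated division by 2 gives the digits low-to-high: 2292 = 1·2^2 + 1·2^4 + 1·2^5 + 1·2^6 + 1·2^7 + 1·2^11. Digit sequence: (0, 0, 1, 0, 1, 1, 1, 1, 0, 0, 0, 1).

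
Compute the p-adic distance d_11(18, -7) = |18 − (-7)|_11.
d_11(18, -7) = 1

Step 1 — x − y = 18 − (-7) = 25. Step 2 — v_11(25) = 0 (factor: 25 = (11^0 · 25); the sign does not affect v_p). Step 3 — |x − y|_11 = 11^{0} = 1.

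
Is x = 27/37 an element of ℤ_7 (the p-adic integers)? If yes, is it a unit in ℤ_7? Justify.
x ∈ ℤ_7^× (unit); v_7(x) = 0

ℤ_7 = {x ∈ ℚ_7 : v_7(x) ≥ 0} and ℤ_7^× = {x ∈ ℤ_7 : v_7(x) = 0}. Here v_7(27/37) = v_7(num) − v_7(den) = 0; compare against these criteria.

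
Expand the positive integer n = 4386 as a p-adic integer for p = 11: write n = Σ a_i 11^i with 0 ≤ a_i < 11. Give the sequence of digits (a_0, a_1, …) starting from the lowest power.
(a_0, a_1, …) = (8, 2, 3, 3)

Repeated division by 11 gives the digits low-to-high: 4386 = 8 + 2·11^1 + 3·11^2 + 3·11^3. Digit sequence: (8, 2, 3, 3).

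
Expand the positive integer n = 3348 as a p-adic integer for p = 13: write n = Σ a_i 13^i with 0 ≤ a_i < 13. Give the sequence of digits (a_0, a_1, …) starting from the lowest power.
(a_0, a_1, …) = (7, 10, 6, 1)

Repeated division by 13 gives the digits low-to-high: 3348 = 7 + 10·13^1 + 6·13^2 + 1·13^3. Digit sequence: (7, 10, 6, 1).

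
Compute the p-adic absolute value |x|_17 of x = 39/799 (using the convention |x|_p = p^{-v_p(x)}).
|39/799|_17 = 17

Step 1 — compute v_17(x) by factoring powers of 17 out of the numerator and denominator: v_17(39/799) = -1. Step 2 — apply |x|_p = p^{-v_p(x)} = 17^{1} = 17.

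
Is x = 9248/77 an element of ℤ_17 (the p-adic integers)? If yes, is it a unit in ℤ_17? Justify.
x ∈ ℤ_17 but not a unit; v_17(x) = 2 > 0

ℤ_17 = {x ∈ ℚ_17 : v_17(x) ≥ 0} and ℤ_17^× = {x ∈ ℤ_17 : v_17(x) = 0}. Here v_17(9248/77) = v_17(num) − v_17(den) = 2; compare against these criteria.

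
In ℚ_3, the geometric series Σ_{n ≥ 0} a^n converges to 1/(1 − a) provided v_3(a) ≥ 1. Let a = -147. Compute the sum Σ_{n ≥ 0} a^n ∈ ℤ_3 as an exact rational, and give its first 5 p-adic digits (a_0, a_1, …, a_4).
Σ a^n = 1/(1 − a) = 1/148;  first 5 digits = (1, 2, 2, 1, 1)

v_3(a) = 1 ≥ 1, so the series converges in ℤ_3 to 1/(1 − a) = 1/(1 − (-147)) = 1/148. Expand this rational in ℤ_3: compute digits iteratively via d_i = x_i mod 3, x_{i+1} = (x_i − d_i)/3. The first 5 digits are (1, 2, 2, 1, 1).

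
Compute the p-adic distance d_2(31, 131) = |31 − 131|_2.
d_2(31, 131) = 1/4

Step 1 — x − y = 31 − 131 = -100. Step 2 — v_2(-100) = 2 (factor: -100 = −(2^2 · 25); the sign does not affect v_p). Step 3 — |x − y|_2 = 2^{-2} = 1/4.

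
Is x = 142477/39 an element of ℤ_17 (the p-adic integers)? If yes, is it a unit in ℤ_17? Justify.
x ∈ ℤ_17 but not a unit; v_17(x) = 3 > 0

ℤ_17 = {x ∈ ℚ_17 : v_17(x) ≥ 0} and ℤ_17^× = {x ∈ ℤ_17 : v_17(x) = 0}. Here v_17(142477/39) = v_17(num) − v_17(den) = 3; compare against these criteria.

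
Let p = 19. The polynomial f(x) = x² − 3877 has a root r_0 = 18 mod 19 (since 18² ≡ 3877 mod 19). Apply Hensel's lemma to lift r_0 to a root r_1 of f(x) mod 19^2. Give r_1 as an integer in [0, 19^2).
r_1 = 227 (mod 361)

Hensel's recurrence: r_{i+1} = r_i − f(r_i)·(f′(r_i))^{-1} mod 19^{i+2}, with f′(x) = 2x. Iterate:
  r_0 = 18 (mod 19)
  r_1 = 227 (mod 361)
Final: r_1 = 227, and one checks f(r_1) ≡ 0 mod 19^2.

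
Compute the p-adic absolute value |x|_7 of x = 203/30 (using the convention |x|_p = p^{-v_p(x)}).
|203/30|_7 = 1/7

Step 1 — compute v_7(x) by factoring powers of 7 out of the numerator and denominator: v_7(203/30) = 1. Step 2 — apply |x|_p = p^{-v_p(x)} = 7^{-1} = 1/7.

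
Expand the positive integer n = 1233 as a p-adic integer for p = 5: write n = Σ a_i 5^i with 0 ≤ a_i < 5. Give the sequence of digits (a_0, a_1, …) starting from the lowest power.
(a_0, a_1, …) = (3, 1, 4, 4, 1)

Repeated division by 5 gives the digits low-to-high: 1233 = 3 + 1·5^1 + 4·5^2 + 4·5^3 + 1·5^4. Digit sequence: (3, 1, 4, 4, 1).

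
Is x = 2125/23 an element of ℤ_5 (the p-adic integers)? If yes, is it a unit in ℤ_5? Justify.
x ∈ ℤ_5 but not a unit; v_5(x) = 3 > 0

ℤ_5 = {x ∈ ℚ_5 : v_5(x) ≥ 0} and ℤ_5^× = {x ∈ ℤ_5 : v_5(x) = 0}. Here v_5(2125/23) = v_5(num) − v_5(den) = 3; compare against these criteria.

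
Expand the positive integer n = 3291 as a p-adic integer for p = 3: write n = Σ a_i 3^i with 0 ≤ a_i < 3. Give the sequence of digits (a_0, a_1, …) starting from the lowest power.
(a_0, a_1, …) = (0, 2, 2, 1, 1, 1, 1, 1)

Repeated division by 3 gives the digits low-to-high: 3291 = 2·3^1 + 2·3^2 + 1·3^3 + 1·3^4 + 1·3^5 + 1·3^6 + 1·3^7. Digit sequence: (0, 2, 2, 1, 1, 1, 1, 1).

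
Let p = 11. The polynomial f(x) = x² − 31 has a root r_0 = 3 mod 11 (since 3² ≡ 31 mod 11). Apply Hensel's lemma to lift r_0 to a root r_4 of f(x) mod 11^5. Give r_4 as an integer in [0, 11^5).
r_4 = 92854 (mod 161051)

Hensel's recurrence: r_{i+1} = r_i − f(r_i)·(f′(r_i))^{-1} mod 11^{i+2}, with f′(x) = 2x. Iterate:
  r_0 = 3 (mod 11)
  r_1 = 47 (mod 121)
  r_2 = 1015 (mod 1331)
  r_3 = 5008 (mod 14641)
  r_4 = 92854 (mod 161051)
Final: r_4 = 92854, and one checks f(r_4) ≡ 0 mod 11^5.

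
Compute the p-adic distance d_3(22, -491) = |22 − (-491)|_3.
d_3(22, -491) = 1/27

Step 1 — x − y = 22 − (-491) = 513. Step 2 — v_3(513) = 3 (factor: 513 = (3^3 · 19); the sign does not affect v_p). Step 3 — |x − y|_3 = 3^{-3} = 1/27.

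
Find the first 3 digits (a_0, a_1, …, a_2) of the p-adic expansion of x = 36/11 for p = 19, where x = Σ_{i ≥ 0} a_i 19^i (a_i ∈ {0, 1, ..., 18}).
(a_0, …, a_2) = (5, 12, 8)

v_19(36/11) = 0 (numerator and denominator both coprime to 19), so x ∈ ℤ_19^×. Compute digits iteratively via a_i = x_i mod 19, x_{i+1} = (x_i − a_i)/19, with x_0 = x:
  x_0 = 36/11;  a_0 = 5;  x_1 = (x_0 − 5)/19 = -1/11
  x_1 = -1/11;  a_1 = 12;  x_2 = (x_1 − 12)/19 = -7/11
  x_2 = -7/11;  a_2 = 8;  x_3 = (x_2 − 8)/19 = -5/11
Digits: (5, 12, 8).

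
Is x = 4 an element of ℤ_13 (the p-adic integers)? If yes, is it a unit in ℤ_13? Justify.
x ∈ ℤ_13^× (unit); v_13(x) = 0

ℤ_13 = {x ∈ ℚ_13 : v_13(x) ≥ 0} and ℤ_13^× = {x ∈ ℤ_13 : v_13(x) = 0}. Here v_13(4) = v_13(num) − v_13(den) = 0; compare against these criteria.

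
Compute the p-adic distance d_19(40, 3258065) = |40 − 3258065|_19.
d_19(40, 3258065) = 1/130321

Step 1 — x − y = 40 − 3258065 = -3258025. Step 2 — v_19(-3258025) = 4 (factor: -3258025 = −(19^4 · 25); the sign does not affect v_p). Step 3 — |x − y|_19 = 19^{-4} = 1/130321.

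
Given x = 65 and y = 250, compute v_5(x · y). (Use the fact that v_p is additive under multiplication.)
v_5(16250) = 4

v_p(x) = 1 (factor: 65 = 5^1 · 13); v_p(y) = 3 (factor: 250 = 5^3 · 2). Additivity: v_p(xy) = v_p(x) + v_p(y) = 1 + 3 = 4. (Direct check: xy = 16250 = 5^4 · (26).)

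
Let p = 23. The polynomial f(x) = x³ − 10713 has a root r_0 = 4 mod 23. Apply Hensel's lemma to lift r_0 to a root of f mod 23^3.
r_2 = 3477 (mod 12167)

Hensel: r_{i+1} = r_i − f(r_i)/f′(r_i) mod 23^{i+2}, where f′(x) = 3x². Iterate:
  r_0 = 4 (mod 23)
  r_1 = 303 (mod 529)
  r_2 = 3477 (mod 12167)
Final: r = 3477 with f(r) ≡ 0 mod 23^3.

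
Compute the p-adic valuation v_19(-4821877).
v_19(-4821877) = 4

v_19(n) is the largest exponent k such that 19^k divides n. Factor out: -4821877 = -19^4 · 37. (Sign doesn't affect v_p.) So v_19(-4821877) = 4.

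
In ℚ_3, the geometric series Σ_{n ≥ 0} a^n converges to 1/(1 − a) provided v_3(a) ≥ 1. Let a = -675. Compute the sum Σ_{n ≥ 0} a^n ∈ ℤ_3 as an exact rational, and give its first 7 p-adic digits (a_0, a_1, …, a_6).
Σ a^n = 1/(1 − a) = 1/676;  first 7 digits = (1, 0, 0, 2, 0, 0, 0)

v_3(a) = 3 ≥ 1, so the series converges in ℤ_3 to 1/(1 − a) = 1/(1 − (-675)) = 1/676. Expand this rational in ℤ_3: compute digits iteratively via d_i = x_i mod 3, x_{i+1} = (x_i − d_i)/3. The first 7 digits are (1, 0, 0, 2, 0, 0, 0).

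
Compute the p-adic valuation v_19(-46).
v_19(-46) = 0

v_19(n) is the largest exponent k such that 19^k divides n. Factor out: -46 = -19^0 · 46. (Sign doesn't affect v_p.) So v_19(-46) = 0.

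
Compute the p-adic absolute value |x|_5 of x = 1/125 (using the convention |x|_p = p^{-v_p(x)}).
|1/125|_5 = 125

Step 1 — compute v_5(x) by factoring powers of 5 out of the numerator and denominator: v_5(1/125) = -3. Step 2 — apply |x|_p = p^{-v_p(x)} = 5^{3} = 125.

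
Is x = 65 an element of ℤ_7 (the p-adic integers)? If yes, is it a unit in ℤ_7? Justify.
x ∈ ℤ_7^× (unit); v_7(x) = 0

ℤ_7 = {x ∈ ℚ_7 : v_7(x) ≥ 0} and ℤ_7^× = {x ∈ ℤ_7 : v_7(x) = 0}. Here v_7(65) = v_7(num) − v_7(den) = 0; compare against these criteria.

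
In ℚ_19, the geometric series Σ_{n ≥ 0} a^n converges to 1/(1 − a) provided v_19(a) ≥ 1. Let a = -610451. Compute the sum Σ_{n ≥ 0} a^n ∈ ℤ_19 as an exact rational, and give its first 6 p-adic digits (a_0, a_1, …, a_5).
Σ a^n = 1/(1 − a) = 1/610452;  first 6 digits = (1, 0, 0, 6, 14, 18)

v_19(a) = 3 ≥ 1, so the series converges in ℤ_19 to 1/(1 − a) = 1/(1 − (-610451)) = 1/610452. Expand this rational in ℤ_19: compute digits iteratively via d_i = x_i mod 19, x_{i+1} = (x_i − d_i)/19. The first 6 digits are (1, 0, 0, 6, 14, 18).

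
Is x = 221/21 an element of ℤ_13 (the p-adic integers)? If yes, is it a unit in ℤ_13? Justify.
x ∈ ℤ_13 but not a unit; v_13(x) = 1 > 0

ℤ_13 = {x ∈ ℚ_13 : v_13(x) ≥ 0} and ℤ_13^× = {x ∈ ℤ_13 : v_13(x) = 0}. Here v_13(221/21) = v_13(num) − v_13(den) = 1; compare against these criteria.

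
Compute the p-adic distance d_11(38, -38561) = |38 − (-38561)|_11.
d_11(38, -38561) = 1/1331

Step 1 — x − y = 38 − (-38561) = 38599. Step 2 — v_11(38599) = 3 (factor: 38599 = (11^3 · 29); the sign does not affect v_p). Step 3 — |x − y|_11 = 11^{-3} = 1/1331.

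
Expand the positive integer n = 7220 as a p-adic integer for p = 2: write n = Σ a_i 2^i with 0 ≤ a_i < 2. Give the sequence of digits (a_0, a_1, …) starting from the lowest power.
(a_0, a_1, …) = (0, 0, 1, 0, 1, 1, 0, 0, 0, 0, 1, 1, 1)

Repeated division by 2 gives the digits low-to-high: 7220 = 1·2^2 + 1·2^4 + 1·2^5 + 1·2^10 + 1·2^11 + 1·2^12. Digit sequence: (0, 0, 1, 0, 1, 1, 0, 0, 0, 0, 1, 1, 1).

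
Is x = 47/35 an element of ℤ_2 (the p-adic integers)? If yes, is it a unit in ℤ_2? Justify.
x ∈ ℤ_2^× (unit); v_2(x) = 0

ℤ_2 = {x ∈ ℚ_2 : v_2(x) ≥ 0} and ℤ_2^× = {x ∈ ℤ_2 : v_2(x) = 0}. Here v_2(47/35) = v_2(num) − v_2(den) = 0; compare against these criteria.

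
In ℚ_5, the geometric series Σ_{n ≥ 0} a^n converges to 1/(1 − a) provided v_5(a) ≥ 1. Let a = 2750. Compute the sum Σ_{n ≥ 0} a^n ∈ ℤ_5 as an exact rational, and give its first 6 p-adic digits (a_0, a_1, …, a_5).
Σ a^n = 1/(1 − a) = -1/2749;  first 6 digits = (1, 0, 0, 2, 4, 0)

v_5(a) = 3 ≥ 1, so the series converges in ℤ_5 to 1/(1 − a) = 1/(1 − 2750) = -1/2749. Expand this rational in ℤ_5: compute digits iteratively via d_i = x_i mod 5, x_{i+1} = (x_i − d_i)/5. The first 6 digits are (1, 0, 0, 2, 4, 0).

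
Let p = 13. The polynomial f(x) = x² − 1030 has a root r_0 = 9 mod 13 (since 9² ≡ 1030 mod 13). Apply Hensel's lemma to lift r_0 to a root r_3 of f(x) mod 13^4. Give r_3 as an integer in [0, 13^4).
r_3 = 21290 (mod 28561)

Hensel's recurrence: r_{i+1} = r_i − f(r_i)·(f′(r_i))^{-1} mod 13^{i+2}, with f′(x) = 2x. Iterate:
  r_0 = 9 (mod 13)
  r_1 = 165 (mod 169)
  r_2 = 1517 (mod 2197)
  r_3 = 21290 (mod 28561)
Final: r_3 = 21290, and one checks f(r_3) ≡ 0 mod 13^4.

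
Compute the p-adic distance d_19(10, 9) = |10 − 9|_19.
d_19(10, 9) = 1

Step 1 — x − y = 10 − 9 = 1. Step 2 — v_19(1) = 0 (factor: 1 = (19^0 · 1); the sign does not affect v_p). Step 3 — |x − y|_19 = 19^{0} = 1.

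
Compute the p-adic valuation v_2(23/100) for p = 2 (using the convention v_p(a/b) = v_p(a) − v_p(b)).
v_2(23/100) = -2

Factor powers of 2 from the numerator and denominator of the reduced fraction: 23 = 2^0 · 23 and 100 = 2^2 · 25. Apply v_p(a/b) = v_p(a) − v_p(b): v_2(23/100) = 0 − 2 = -2.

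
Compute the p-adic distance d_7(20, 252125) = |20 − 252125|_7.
d_7(20, 252125) = 1/16807

Step 1 — x − y = 20 − 252125 = -252105. Step 2 — v_7(-252105) = 5 (factor: -252105 = −(7^5 · 15); the sign does not affect v_p). Step 3 — |x − y|_7 = 7^{-5} = 1/16807.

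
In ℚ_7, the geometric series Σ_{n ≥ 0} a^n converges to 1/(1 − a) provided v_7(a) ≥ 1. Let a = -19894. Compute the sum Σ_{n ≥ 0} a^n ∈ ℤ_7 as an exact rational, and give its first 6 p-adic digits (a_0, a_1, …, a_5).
Σ a^n = 1/(1 − a) = 1/19895;  first 6 digits = (1, 0, 0, 5, 5, 5)

v_7(a) = 3 ≥ 1, so the series converges in ℤ_7 to 1/(1 − a) = 1/(1 − (-19894)) = 1/19895. Expand this rational in ℤ_7: compute digits iteratively via d_i = x_i mod 7, x_{i+1} = (x_i − d_i)/7. The first 6 digits are (1, 0, 0, 5, 5, 5).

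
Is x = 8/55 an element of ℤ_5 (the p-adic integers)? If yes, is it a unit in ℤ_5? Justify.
x ∉ ℤ_5 (v_5(x) = -1 < 0)

ℤ_5 = {x ∈ ℚ_5 : v_5(x) ≥ 0} and ℤ_5^× = {x ∈ ℤ_5 : v_5(x) = 0}. Here v_5(8/55) = v_5(num) − v_5(den) = -1; compare against these criteria.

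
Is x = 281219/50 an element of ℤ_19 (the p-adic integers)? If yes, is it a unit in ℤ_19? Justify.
x ∈ ℤ_19 but not a unit; v_19(x) = 3 > 0

ℤ_19 = {x ∈ ℚ_19 : v_19(x) ≥ 0} and ℤ_19^× = {x ∈ ℤ_19 : v_19(x) = 0}. Here v_19(281219/50) = v_19(num) − v_19(den) = 3; compare against these criteria.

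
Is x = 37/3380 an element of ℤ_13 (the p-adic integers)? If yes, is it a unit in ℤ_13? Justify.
x ∉ ℤ_13 (v_13(x) = -2 < 0)

ℤ_13 = {x ∈ ℚ_13 : v_13(x) ≥ 0} and ℤ_13^× = {x ∈ ℤ_13 : v_13(x) = 0}. Here v_13(37/3380) = v_13(num) − v_13(den) = -2; compare against these criteria.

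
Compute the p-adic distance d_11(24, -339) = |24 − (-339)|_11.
d_11(24, -339) = 1/121

Step 1 — x − y = 24 − (-339) = 363. Step 2 — v_11(363) = 2 (factor: 363 = (11^2 · 3); the sign does not affect v_p). Step 3 — |x − y|_11 = 11^{-2} = 1/121.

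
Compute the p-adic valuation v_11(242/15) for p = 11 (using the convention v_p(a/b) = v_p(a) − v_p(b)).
v_11(242/15) = 2

Factor powers of 11 from the numerator and denominator of the reduced fraction: 242 = 11^2 · 2 and 15 = 11^0 · 15. Apply v_p(a/b) = v_p(a) − v_p(b): v_11(242/15) = 2 − 0 = 2.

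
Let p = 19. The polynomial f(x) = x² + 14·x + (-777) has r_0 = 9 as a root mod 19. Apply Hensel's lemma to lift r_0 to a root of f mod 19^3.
r_2 = 4246 (mod 6859)

Hensel: r_{i+1} = r_i − f(r_i)·(f′(r_i))^{-1} mod 19^{i+2}, f′(x) = 2x + 14. Iterate:
  r_0 = 9 (mod 19)
  r_1 = 275 (mod 361)
  r_2 = 4246 (mod 6859)
Final: r = 4246 satisfies f(r) ≡ 0 mod 19^3.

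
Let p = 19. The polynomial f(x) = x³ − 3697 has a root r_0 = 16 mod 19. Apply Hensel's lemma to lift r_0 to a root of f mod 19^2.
r_1 = 282 (mod 361)

Hensel: r_{i+1} = r_i − f(r_i)/f′(r_i) mod 19^{i+2}, where f′(x) = 3x². Iterate:
  r_0 = 16 (mod 19)
  r_1 = 282 (mod 361)
Final: r = 282 with f(r) ≡ 0 mod 19^2.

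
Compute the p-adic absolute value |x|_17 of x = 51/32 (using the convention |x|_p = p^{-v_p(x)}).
|51/32|_17 = 1/17

Step 1 — compute v_17(x) by factoring powers of 17 out of the numerator and denominator: v_17(51/32) = 1. Step 2 — apply |x|_p = p^{-v_p(x)} = 17^{-1} = 1/17.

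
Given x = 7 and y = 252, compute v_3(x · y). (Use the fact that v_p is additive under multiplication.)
v_3(1764) = 2

v_p(x) = 0 (factor: 7 = 3^0 · 7); v_p(y) = 2 (factor: 252 = 3^2 · 28). Additivity: v_p(xy) = v_p(x) + v_p(y) = 0 + 2 = 2. (Direct check: xy = 1764 = 3^2 · (196).)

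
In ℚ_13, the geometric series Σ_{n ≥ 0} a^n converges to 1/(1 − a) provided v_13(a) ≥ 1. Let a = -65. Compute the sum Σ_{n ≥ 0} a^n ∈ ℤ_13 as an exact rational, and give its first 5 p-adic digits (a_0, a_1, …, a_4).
Σ a^n = 1/(1 − a) = 1/66;  first 5 digits = (1, 8, 11, 6, 4)

v_13(a) = 1 ≥ 1, so the series converges in ℤ_13 to 1/(1 − a) = 1/(1 − (-65)) = 1/66. Expand this rational in ℤ_13: compute digits iteratively via d_i = x_i mod 13, x_{i+1} = (x_i − d_i)/13. The first 5 digits are (1, 8, 11, 6, 4).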